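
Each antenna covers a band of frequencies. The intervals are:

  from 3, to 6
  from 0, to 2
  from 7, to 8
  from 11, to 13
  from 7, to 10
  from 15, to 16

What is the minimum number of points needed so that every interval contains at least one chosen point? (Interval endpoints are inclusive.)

Sort by right endpoint; whenever an interval is uncovered, place a point at its right end.
Sorted: [0,2] [3,6] [7,8] [7,10] [11,13] [15,16]
{[0,2]} hit by 2; {[3,6]} hit by 6; {[7,8],[7,10]} hit by 8; {[11,13]} hit by 13; {[15,16]} hit by 16.
Points: 2, 6, 8, 13, 16 (5 total).

5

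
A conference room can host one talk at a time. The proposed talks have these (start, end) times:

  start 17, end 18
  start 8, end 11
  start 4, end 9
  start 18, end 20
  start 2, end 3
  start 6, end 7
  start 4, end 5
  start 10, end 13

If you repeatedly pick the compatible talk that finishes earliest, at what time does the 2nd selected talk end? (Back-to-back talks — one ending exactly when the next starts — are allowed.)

By end time: (2,3), (4,5), (6,7), (4,9), (8,11), (10,13), (17,18), (18,20).
Pick (2,3); next start ≥ 3 → (4,5); next start ≥ 5 → (6,7); next start ≥ 7 → (8,11); next start ≥ 11 → (17,18); next start ≥ 18 → (18,20).
Selected: (2,3) (4,5) (6,7) (8,11) (17,18) (18,20)

5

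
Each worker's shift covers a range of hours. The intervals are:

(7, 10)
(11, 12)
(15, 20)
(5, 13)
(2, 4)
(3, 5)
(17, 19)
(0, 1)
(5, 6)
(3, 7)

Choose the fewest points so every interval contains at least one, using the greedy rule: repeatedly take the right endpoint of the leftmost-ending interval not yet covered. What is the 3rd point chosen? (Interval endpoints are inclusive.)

6

Sorted: [0,1] [2,4] [3,5] [5,6] [3,7] [7,10] [11,12] [5,13] [17,19] [15,20]
{[0,1]} hit by 1; {[2,4],[3,5]} hit by 4; {[5,6],[3,7]} hit by 6; {[7,10]} hit by 10; {[11,12],[5,13]} hit by 12; {[17,19],[15,20]} hit by 19.
Points: 1, 4, 6, 10, 12, 19 (6 total).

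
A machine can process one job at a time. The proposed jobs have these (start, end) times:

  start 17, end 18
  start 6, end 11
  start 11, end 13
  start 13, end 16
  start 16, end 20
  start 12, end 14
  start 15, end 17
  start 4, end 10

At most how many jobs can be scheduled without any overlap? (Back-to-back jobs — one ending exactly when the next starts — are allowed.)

4

Sorted by end: (4,10)  (6,11)  (11,13)  (12,14)  (13,16)  (15,17)  (17,18)  (16,20)
take (4,10); take (11,13); take (13,16); take (17,18); skip (16,20).
Selected 4 jobs.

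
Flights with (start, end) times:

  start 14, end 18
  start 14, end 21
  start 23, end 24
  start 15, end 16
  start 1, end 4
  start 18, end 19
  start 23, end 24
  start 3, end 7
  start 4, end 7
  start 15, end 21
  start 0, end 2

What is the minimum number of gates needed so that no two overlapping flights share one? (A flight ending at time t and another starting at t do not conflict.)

The answer is the maximum number of intervals overlapping at any instant.
Events (time:±→running): 0:+→1 1:+→2 2:-→1 3:+→2 4:-→1 4:+→2 7:-→1 7:-→0 14:+→1 14:+→2 15:+→3 15:+→4 … peak 4.

4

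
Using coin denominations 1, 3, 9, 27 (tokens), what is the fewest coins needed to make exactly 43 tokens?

5

43 = 1×27 + 1×9 + 2×3 + 1×1
Total coins = 1 + 1 + 2 + 1 = 5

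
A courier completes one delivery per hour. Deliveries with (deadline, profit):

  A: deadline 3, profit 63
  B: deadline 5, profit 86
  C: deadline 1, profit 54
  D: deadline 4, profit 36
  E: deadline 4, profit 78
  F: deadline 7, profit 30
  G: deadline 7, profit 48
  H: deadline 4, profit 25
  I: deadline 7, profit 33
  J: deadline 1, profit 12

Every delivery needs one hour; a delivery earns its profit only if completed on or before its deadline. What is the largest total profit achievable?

398

Profit order: B=86 E=78 A=63 C=54 G=48 D=36 I=33 F=30 H=25 J=12
Assign: B→slot 5, E→slot 4, A→slot 3, C→slot 1, G→slot 7, D→slot 2, I→slot 6, F skipped, H skipped, J skipped.
Slots: [1:C] [2:D] [3:A] [4:E] [5:B] [6:I] [7:G]
Profit = 54 + 36 + 63 + 78 + 86 + 33 + 48 = 398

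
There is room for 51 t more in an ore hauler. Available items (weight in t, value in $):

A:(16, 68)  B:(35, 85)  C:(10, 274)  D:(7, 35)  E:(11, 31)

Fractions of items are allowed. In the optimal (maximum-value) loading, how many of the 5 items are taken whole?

4

Ratios (sorted): C 27.40, D 5.00, A 4.25, E 2.82, B 2.43
take C (10 @ 274); take D (7 @ 35); take A (16 @ 68); take E (11 @ 31); take 7/35 of B → 17.00. Capacity used 51/51.
4 item(s) taken whole; one partial (take 7/35 of B).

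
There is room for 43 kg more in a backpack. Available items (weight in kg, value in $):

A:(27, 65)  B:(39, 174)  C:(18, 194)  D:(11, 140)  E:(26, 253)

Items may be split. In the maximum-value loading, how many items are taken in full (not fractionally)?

Ratios (sorted): D 12.73, C 10.78, E 9.73, B 4.46, A 2.41
take D (11 @ 140); take C (18 @ 194); take 14/26 of E → 136.23. Capacity used 43/43.
2 item(s) taken whole; one partial (take 14/26 of E).

2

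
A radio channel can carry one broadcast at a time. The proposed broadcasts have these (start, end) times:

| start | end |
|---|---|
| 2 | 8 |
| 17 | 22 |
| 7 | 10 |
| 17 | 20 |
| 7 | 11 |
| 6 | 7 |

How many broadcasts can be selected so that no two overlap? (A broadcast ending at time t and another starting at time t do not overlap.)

3

Sorted by end: (6,7)  (2,8)  (7,10)  (7,11)  (17,20)  (17,22)
take (6,7); take (7,10); skip (7,11); take (17,20).
Selected 3 broadcasts.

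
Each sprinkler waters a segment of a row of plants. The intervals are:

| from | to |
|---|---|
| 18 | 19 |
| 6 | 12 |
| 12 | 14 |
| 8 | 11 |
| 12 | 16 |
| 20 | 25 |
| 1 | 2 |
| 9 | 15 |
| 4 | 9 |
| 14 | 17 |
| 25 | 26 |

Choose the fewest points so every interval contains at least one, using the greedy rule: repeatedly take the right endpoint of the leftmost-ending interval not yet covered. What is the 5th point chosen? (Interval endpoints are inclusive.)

25

Process intervals by earliest right end; each time one isn't hit yet, stab at its right endpoint.
By right end: [1,2]  [4,9]  [8,11]  [6,12]  [12,14]  [9,15]  [12,16]  [14,17]  [18,19]  [20,25]  [25,26]
[1,2] uncovered → point at 2; [4,9] uncovered → point at 9; [12,14] uncovered → point at 14; [18,19] uncovered → point at 19; [20,25] uncovered → point at 25.
Points: 2, 9, 14, 19, 25 (5 total).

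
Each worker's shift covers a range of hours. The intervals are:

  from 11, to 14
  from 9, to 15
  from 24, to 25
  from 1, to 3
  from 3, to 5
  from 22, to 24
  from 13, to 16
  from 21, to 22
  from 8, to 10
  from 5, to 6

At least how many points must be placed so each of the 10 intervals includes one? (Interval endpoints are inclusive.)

Process intervals by earliest right end; each time one isn't hit yet, stab at its right endpoint.
By right end: [1,3]  [3,5]  [5,6]  [8,10]  [11,14]  [9,15]  [13,16]  [21,22]  [22,24]  [24,25]
[1,3] uncovered → point at 3; [5,6] uncovered → point at 6; [8,10] uncovered → point at 10; [11,14] uncovered → point at 14; [21,22] uncovered → point at 22; [24,25] uncovered → point at 25.
Points: 3, 6, 10, 14, 22, 25 (6 total).

6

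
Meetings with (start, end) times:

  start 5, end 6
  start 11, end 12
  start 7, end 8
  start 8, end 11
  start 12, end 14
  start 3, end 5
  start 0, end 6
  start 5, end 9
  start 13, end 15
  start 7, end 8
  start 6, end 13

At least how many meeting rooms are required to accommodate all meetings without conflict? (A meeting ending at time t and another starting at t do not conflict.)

4

The answer is the maximum number of intervals overlapping at any instant.
Events (time:±→running): 0:+→1 3:+→2 5:-→1 5:+→2 5:+→3 6:-→2 6:-→1 6:+→2 7:+→3 7:+→4 … peak 4.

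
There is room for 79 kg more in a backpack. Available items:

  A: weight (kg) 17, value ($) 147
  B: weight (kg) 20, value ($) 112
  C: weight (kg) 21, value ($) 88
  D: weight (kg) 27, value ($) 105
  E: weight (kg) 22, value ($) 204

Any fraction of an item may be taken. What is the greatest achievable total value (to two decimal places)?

Order: E (204/22=9.27) > A (147/17=8.65) > B (112/20=5.60) > C (88/21=4.19) > D (105/27=3.89)
Fill: take E (22 @ 204) → take A (17 @ 147) → take B (20 @ 112) → take 20/21 of C → 83.81; 79/79 used.
Total value = 546.81

546.81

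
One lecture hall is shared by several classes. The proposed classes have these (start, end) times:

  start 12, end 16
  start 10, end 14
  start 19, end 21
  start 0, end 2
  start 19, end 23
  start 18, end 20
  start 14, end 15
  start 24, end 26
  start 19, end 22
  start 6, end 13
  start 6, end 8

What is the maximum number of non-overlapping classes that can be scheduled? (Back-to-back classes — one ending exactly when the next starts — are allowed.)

By end time: (0,2), (6,8), (6,13), (10,14), (14,15), (12,16), (18,20), (19,21), (19,22), (19,23), (24,26).
Pick (0,2); next start ≥ 2 → (6,8); next start ≥ 8 → (10,14); next start ≥ 14 → (14,15); next start ≥ 15 → (18,20); next start ≥ 20 → (24,26).
Selected 6 classes.

6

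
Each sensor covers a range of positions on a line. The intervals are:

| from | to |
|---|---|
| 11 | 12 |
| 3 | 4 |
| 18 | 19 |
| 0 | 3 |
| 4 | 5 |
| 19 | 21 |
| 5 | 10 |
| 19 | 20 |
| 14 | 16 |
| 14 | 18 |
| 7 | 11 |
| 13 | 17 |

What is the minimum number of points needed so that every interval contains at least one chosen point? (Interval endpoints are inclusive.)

5

Sort by right endpoint; whenever an interval is uncovered, place a point at its right end.
By right end: [0,3]  [3,4]  [4,5]  [5,10]  [7,11]  [11,12]  [14,16]  [13,17]  [14,18]  [18,19]  [19,20]  [19,21]
[0,3] uncovered → point at 3; [4,5] uncovered → point at 5; [7,11] uncovered → point at 11; [14,16] uncovered → point at 16; [18,19] uncovered → point at 19.
Points: 3, 5, 11, 16, 19 (5 total).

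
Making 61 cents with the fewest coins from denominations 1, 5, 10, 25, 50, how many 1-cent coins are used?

1

Use the largest denomination that fits, subtract, and repeat.
61 − 1×50→11 − 1×10→1 − 1×1→0
Count of 1: 1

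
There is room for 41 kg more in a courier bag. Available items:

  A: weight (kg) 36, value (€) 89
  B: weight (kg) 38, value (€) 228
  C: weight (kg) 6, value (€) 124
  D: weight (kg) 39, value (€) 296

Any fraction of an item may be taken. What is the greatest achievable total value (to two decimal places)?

Sort by value per unit weight and fill in that order.
Order: C (124/6=20.67) > D (296/39=7.59) > B (228/38=6.00) > A (89/36=2.47)
Fill: take C (6 @ 124) → take 35/39 of D → 265.64; 41/41 used.
Total value = 389.64

389.64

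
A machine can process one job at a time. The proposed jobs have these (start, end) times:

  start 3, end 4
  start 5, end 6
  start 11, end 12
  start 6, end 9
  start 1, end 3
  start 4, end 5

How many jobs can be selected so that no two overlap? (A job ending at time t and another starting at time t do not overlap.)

6

Order by finish time; keep every interval that doesn't clash with the previous kept one.
By end time: (1,3), (3,4), (4,5), (5,6), (6,9), (11,12).
Pick (1,3); next start ≥ 3 → (3,4); next start ≥ 4 → (4,5); next start ≥ 5 → (5,6); next start ≥ 6 → (6,9); next start ≥ 9 → (11,12).
Selected 6 jobs.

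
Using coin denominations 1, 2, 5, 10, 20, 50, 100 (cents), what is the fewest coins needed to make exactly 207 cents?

4

207 = 2×100 + 1×5 + 1×2
Total coins = 2 + 1 + 1 = 4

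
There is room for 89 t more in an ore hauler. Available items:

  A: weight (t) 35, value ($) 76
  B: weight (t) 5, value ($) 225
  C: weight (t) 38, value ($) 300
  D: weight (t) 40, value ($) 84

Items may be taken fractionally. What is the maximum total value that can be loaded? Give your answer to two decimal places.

624.10

Order: B (225/5=45.00) > C (300/38=7.89) > A (76/35=2.17) > D (84/40=2.10)
Fill: take B (5 @ 225) → take C (38 @ 300) → take A (35 @ 76) → take 11/40 of D → 23.10; 89/89 used.
Total value = 624.10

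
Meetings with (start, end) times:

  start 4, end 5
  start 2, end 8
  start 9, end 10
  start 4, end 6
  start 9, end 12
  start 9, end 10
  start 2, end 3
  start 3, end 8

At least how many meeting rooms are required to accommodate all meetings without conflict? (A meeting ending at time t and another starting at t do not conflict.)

The answer is the maximum number of intervals overlapping at any instant.
Events (time:±→running): 2:+→1 2:+→2 3:-→1 3:+→2 4:+→3 4:+→4 … peak 4.

4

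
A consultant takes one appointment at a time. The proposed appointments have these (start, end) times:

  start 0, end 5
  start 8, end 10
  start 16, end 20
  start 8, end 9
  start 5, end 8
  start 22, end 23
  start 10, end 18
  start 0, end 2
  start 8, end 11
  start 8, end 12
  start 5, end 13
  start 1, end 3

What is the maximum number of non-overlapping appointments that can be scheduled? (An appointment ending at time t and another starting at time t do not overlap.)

Greedy by earliest finish: after sorting by end time, pick each interval compatible with the last pick.
Sorted by end: (0,2)  (1,3)  (0,5)  (5,8)  (8,9)  (8,10)  (8,11)  (8,12)  (5,13)  (10,18)  (16,20)  (22,23)
take (0,2); take (5,8); take (8,9); skip (5,13); take (10,18); skip (16,20); take (22,23).
Selected 5 appointments.

5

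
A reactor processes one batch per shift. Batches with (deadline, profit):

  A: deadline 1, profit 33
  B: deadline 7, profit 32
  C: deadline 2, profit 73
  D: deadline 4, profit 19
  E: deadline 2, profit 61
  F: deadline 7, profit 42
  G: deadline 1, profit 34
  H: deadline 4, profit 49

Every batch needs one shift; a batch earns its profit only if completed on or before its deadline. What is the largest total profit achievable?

By profit: C(d2,73), E(d2,61), H(d4,49), F(d7,42), G(d1,34), A(d1,33), B(d7,32), D(d4,19)
C→slot 2; E→slot 1; H→slot 4; F→slot 7; G skipped; A skipped; B→slot 6; D→slot 3.
Profit = 61 + 73 + 19 + 49 + 32 + 42 = 276

276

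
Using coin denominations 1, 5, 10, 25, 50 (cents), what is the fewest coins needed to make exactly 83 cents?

83 = 1×50 + 1×25 + 1×5 + 3×1
Total coins = 1 + 1 + 1 + 3 = 6

6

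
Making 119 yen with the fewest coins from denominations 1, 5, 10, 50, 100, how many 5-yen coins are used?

119 − 1×100→19 − 1×10→9 − 1×5→4 − 4×1→0
Count of 5: 1

1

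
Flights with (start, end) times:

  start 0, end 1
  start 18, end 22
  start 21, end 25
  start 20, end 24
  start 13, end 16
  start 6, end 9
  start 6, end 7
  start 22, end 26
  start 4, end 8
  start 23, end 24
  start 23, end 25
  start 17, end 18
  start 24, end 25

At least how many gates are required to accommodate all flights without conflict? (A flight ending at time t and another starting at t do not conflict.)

The answer is the maximum number of intervals overlapping at any instant.
Events (time:±→running): 0:+→1 1:-→0 4:+→1 6:+→2 6:+→3 7:-→2 8:-→1 9:-→0 13:+→1 16:-→0 17:+→1 18:-→0 18:+→1 20:+→2 21:+→3 22:-→2 22:+→3 23:+→4 23:+→5 … peak 5.

5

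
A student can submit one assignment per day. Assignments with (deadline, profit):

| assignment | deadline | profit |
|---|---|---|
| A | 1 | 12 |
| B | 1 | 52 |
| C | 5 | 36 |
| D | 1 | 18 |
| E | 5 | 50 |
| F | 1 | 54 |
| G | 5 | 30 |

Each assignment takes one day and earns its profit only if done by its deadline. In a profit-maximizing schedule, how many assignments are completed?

4

Take jobs in profit order; each goes to the latest open slot no later than its deadline.
Profit order: F=54 B=52 E=50 C=36 G=30 D=18 A=12
Assign: F→slot 1, B skipped, E→slot 5, C→slot 4, G→slot 3, D skipped, A skipped.
Slots: [1:F] [3:G] [4:C] [5:E]
4 of 7 scheduled.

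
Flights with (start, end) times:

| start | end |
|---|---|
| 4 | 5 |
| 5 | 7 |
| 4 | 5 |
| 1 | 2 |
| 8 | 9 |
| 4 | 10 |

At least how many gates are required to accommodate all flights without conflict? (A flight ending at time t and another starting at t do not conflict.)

Count concurrent intervals with a sweep; the peak is the room count.
starts: [1, 4, 4, 4, 5, 8]
ends:   [2, 5, 5, 7, 9, 10]
s1→1 e2→0 s4→1 s4→2 s4→3  — peak 3.

3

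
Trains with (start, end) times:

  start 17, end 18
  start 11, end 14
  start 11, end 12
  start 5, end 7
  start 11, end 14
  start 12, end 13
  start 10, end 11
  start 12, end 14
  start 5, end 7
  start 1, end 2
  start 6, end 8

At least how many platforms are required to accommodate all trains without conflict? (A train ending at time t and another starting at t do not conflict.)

The answer is the maximum number of intervals overlapping at any instant.
starts: [1, 5, 5, 6, 10, 11, 11, 11, 12, 12, 17]
ends:   [2, 7, 7, 8, 11, 12, 13, 14, 14, 14, 18]
s1→1 e2→0 s5→1 s5→2 s6→3 e7→2 e7→1 e8→0 s10→1 e11→0 s11→1 s11→2 s11→3 e12→2 s12→3 s12→4  — peak 4.

4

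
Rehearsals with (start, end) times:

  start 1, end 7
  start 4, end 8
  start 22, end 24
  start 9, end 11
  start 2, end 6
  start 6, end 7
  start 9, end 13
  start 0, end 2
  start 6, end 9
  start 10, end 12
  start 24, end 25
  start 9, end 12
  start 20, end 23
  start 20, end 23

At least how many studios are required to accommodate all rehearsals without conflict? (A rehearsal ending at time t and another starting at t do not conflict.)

The answer is the maximum number of intervals overlapping at any instant.
starts: [0, 1, 2, 4, 6, 6, 9, 9, 9, 10, 20, 20, 22, 24]
ends:   [2, 6, 7, 7, 8, 9, 11, 12, 12, 13, 23, 23, 24, 25]
s0→1 s1→2 e2→1 s2→2 s4→3 e6→2 s6→3 s6→4  — peak 4.

4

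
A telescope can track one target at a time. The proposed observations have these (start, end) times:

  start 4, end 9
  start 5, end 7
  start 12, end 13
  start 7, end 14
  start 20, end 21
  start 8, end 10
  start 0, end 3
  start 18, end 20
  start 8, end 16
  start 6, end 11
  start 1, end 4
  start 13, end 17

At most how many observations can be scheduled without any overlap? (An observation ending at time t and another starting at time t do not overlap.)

7

Sort by end time and greedily take each interval whose start is ≥ the last chosen end.
By end time: (0,3), (1,4), (5,7), (4,9), (8,10), (6,11), (12,13), (7,14), (8,16), (13,17), (18,20), (20,21).
Pick (0,3); next start ≥ 3 → (5,7); next start ≥ 7 → (8,10); next start ≥ 10 → (12,13); next start ≥ 13 → (13,17); next start ≥ 17 → (18,20); next start ≥ 20 → (20,21).
Selected 7 observations.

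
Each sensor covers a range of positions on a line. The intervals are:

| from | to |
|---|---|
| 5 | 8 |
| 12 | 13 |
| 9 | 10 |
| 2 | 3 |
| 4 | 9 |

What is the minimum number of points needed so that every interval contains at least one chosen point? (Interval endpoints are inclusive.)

4

Sort by right endpoint; whenever an interval is uncovered, place a point at its right end.
Sorted: [2,3] [5,8] [4,9] [9,10] [12,13]
{[2,3]} hit by 3; {[5,8],[4,9]} hit by 8; {[9,10]} hit by 10; {[12,13]} hit by 13.
Points: 3, 8, 10, 13 (4 total).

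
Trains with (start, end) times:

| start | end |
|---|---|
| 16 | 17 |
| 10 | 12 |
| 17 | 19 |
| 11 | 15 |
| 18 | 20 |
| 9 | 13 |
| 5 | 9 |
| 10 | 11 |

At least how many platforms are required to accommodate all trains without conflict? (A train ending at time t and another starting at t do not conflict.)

3

starts: [5, 9, 10, 10, 11, 16, 17, 18]
ends:   [9, 11, 12, 13, 15, 17, 19, 20]
s5→1 e9→0 s9→1 s10→2 s10→3  — peak 3.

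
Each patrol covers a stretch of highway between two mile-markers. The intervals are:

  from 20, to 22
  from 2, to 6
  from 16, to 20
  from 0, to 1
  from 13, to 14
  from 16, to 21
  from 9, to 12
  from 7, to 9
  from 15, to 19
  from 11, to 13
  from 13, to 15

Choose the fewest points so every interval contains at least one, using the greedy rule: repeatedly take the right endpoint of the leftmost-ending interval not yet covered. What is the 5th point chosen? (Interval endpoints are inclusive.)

Sort by right endpoint; whenever an interval is uncovered, place a point at its right end.
By right end: [0,1]  [2,6]  [7,9]  [9,12]  [11,13]  [13,14]  [13,15]  [15,19]  [16,20]  [16,21]  [20,22]
[0,1] uncovered → point at 1; [2,6] uncovered → point at 6; [7,9] uncovered → point at 9; [11,13] uncovered → point at 13; [15,19] uncovered → point at 19; [20,22] uncovered → point at 22.
Points: 1, 6, 9, 13, 19, 22 (6 total).

19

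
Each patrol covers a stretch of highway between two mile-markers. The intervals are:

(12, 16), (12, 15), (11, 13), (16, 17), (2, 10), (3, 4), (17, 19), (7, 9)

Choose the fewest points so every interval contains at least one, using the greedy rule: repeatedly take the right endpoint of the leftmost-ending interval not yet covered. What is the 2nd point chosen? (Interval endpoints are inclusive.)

By right end: [3,4]  [7,9]  [2,10]  [11,13]  [12,15]  [12,16]  [16,17]  [17,19]
[3,4] uncovered → point at 4; [7,9] uncovered → point at 9; [11,13] uncovered → point at 13; [16,17] uncovered → point at 17.
Points: 4, 9, 13, 17 (4 total).

9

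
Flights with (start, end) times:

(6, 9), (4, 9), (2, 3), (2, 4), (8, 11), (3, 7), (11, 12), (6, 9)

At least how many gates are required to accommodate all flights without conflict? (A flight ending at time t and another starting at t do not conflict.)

The answer is the maximum number of intervals overlapping at any instant.
starts: [2, 2, 3, 4, 6, 6, 8, 11]
ends:   [3, 4, 7, 9, 9, 9, 11, 12]
s2→1 s2→2 e3→1 s3→2 e4→1 s4→2 s6→3 s6→4  — peak 4.

4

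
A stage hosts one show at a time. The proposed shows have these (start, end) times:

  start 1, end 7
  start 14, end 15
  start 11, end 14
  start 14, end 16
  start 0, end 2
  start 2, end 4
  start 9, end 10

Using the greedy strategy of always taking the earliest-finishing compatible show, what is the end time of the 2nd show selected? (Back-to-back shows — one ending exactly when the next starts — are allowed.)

Sorted by end: (0,2)  (2,4)  (1,7)  (9,10)  (11,14)  (14,15)  (14,16)
take (0,2); take (2,4); take (9,10); take (11,14); take (14,15); skip (14,16).
Selected: (0,2) (2,4) (9,10) (11,14) (14,15)

4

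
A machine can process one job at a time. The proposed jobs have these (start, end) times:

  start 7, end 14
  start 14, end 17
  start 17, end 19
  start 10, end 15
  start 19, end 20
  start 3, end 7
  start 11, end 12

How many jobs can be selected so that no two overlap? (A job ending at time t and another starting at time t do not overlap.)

5

By end time: (3,7), (11,12), (7,14), (10,15), (14,17), (17,19), (19,20).
Pick (3,7); next start ≥ 7 → (11,12); next start ≥ 12 → (14,17); next start ≥ 17 → (17,19); next start ≥ 19 → (19,20).
Selected 5 jobs.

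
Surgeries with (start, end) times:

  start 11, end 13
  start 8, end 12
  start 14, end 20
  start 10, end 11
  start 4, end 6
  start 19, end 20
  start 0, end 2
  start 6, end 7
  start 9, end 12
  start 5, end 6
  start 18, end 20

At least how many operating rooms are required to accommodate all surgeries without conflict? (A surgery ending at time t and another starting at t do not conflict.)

Count concurrent intervals with a sweep; the peak is the room count.
starts: [0, 4, 5, 6, 8, 9, 10, 11, 14, 18, 19]
ends:   [2, 6, 6, 7, 11, 12, 12, 13, 20, 20, 20]
s0→1 e2→0 s4→1 s5→2 e6→1 e6→0 s6→1 e7→0 s8→1 s9→2 s10→3  — peak 3.

3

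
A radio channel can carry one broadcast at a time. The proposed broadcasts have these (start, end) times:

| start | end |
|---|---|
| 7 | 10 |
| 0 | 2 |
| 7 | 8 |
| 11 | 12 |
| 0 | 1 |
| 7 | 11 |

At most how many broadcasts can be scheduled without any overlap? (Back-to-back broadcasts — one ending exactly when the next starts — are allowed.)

3

Order by finish time; keep every interval that doesn't clash with the previous kept one.
Sorted by end: (0,1)  (0,2)  (7,8)  (7,10)  (7,11)  (11,12)
take (0,1); take (7,8); take (11,12).
Selected 3 broadcasts.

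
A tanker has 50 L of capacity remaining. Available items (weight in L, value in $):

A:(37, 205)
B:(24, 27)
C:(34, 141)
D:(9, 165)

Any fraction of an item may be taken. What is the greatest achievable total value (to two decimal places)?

Sort by value per unit weight and fill in that order.
Order: D (165/9=18.33) > A (205/37=5.54) > C (141/34=4.15) > B (27/24=1.12)
Fill: take D (9 @ 165) → take A (37 @ 205) → take 4/34 of C → 16.59; 50/50 used.
Total value = 386.59

386.59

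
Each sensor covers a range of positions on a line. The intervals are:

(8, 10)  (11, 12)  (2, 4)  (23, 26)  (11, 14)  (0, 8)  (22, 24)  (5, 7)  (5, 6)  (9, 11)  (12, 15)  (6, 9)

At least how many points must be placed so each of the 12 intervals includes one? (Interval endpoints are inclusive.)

5

Sort by right endpoint; whenever an interval is uncovered, place a point at its right end.
By right end: [2,4]  [5,6]  [5,7]  [0,8]  [6,9]  [8,10]  [9,11]  [11,12]  [11,14]  [12,15]  [22,24]  [23,26]
[2,4] uncovered → point at 4; [5,6] uncovered → point at 6; [8,10] uncovered → point at 10; [11,12] uncovered → point at 12; [22,24] uncovered → point at 24.
Points: 4, 6, 10, 12, 24 (5 total).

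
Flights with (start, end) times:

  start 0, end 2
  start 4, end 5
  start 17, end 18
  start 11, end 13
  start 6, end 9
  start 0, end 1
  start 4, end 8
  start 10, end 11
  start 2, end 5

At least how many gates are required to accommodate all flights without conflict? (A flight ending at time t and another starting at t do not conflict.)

3

Count concurrent intervals with a sweep; the peak is the room count.
starts: [0, 0, 2, 4, 4, 6, 10, 11, 17]
ends:   [1, 2, 5, 5, 8, 9, 11, 13, 18]
s0→1 s0→2 e1→1 e2→0 s2→1 s4→2 s4→3  — peak 3.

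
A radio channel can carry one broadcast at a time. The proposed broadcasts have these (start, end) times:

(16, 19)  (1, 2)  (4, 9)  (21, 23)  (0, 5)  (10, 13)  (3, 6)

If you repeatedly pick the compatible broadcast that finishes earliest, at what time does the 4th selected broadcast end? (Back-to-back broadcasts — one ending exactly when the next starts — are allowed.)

Order by finish time; keep every interval that doesn't clash with the previous kept one.
By end time: (1,2), (0,5), (3,6), (4,9), (10,13), (16,19), (21,23).
Pick (1,2); next start ≥ 2 → (3,6); next start ≥ 6 → (10,13); next start ≥ 13 → (16,19); next start ≥ 19 → (21,23).
Selected: (1,2) (3,6) (10,13) (16,19) (21,23)

19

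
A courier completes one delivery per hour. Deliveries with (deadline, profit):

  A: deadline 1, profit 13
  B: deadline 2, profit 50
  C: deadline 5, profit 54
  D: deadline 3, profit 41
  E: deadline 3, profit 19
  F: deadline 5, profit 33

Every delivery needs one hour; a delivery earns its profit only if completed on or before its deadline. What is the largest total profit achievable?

197

Sort by profit descending; place each in the latest free slot ≤ its deadline.
By profit: C(d5,54), B(d2,50), D(d3,41), F(d5,33), E(d3,19), A(d1,13)
C→slot 5; B→slot 2; D→slot 3; F→slot 4; E→slot 1; A skipped.
Profit = 19 + 50 + 41 + 33 + 54 = 197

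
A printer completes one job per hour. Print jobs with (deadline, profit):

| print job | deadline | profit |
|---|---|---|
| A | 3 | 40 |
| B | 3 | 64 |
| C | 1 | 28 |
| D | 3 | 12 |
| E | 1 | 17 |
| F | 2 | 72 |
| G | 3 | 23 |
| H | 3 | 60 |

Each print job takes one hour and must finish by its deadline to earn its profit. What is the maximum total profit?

196

Sort by profit descending; place each in the latest free slot ≤ its deadline.
Profit order: F=72 B=64 H=60 A=40 C=28 G=23 E=17 D=12
Assign: F→slot 2, B→slot 3, H→slot 1, A skipped, C skipped, G skipped, E skipped, D skipped.
Slots: [1:H] [2:F] [3:B]
Profit = 60 + 72 + 64 = 196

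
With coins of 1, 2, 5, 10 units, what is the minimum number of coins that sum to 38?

38 − 3×10→8 − 1×5→3 − 1×2→1 − 1×1→0
Total coins = 3 + 1 + 1 + 1 = 6

6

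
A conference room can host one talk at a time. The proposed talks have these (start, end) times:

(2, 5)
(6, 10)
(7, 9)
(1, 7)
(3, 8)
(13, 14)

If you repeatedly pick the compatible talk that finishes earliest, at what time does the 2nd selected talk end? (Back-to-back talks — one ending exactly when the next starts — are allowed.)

9

Order by finish time; keep every interval that doesn't clash with the previous kept one.
By end time: (2,5), (1,7), (3,8), (7,9), (6,10), (13,14).
Pick (2,5); next start ≥ 5 → (7,9); next start ≥ 9 → (13,14).
Selected: (2,5) (7,9) (13,14)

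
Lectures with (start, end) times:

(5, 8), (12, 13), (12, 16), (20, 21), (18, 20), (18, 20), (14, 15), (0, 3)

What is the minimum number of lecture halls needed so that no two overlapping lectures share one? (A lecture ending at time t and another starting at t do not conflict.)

2

starts: [0, 5, 12, 12, 14, 18, 18, 20]
ends:   [3, 8, 13, 15, 16, 20, 20, 21]
s0→1 e3→0 s5→1 e8→0 s12→1 s12→2  — peak 2.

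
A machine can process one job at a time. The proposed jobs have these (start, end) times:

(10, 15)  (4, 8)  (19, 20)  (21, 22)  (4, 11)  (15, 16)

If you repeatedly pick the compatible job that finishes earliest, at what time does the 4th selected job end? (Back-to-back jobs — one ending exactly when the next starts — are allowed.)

20

Sorted by end: (4,8)  (4,11)  (10,15)  (15,16)  (19,20)  (21,22)
take (4,8); take (10,15); take (15,16); take (19,20); take (21,22).
Selected: (4,8) (10,15) (15,16) (19,20) (21,22)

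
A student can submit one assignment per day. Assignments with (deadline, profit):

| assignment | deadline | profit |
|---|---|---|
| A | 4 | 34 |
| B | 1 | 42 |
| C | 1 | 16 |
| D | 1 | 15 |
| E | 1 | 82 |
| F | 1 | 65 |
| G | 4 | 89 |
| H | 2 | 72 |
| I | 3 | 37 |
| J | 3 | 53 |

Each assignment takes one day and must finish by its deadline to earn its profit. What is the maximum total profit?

Take jobs in profit order; each goes to the latest open slot no later than its deadline.
By profit: G(d4,89), E(d1,82), H(d2,72), F(d1,65), J(d3,53), B(d1,42), I(d3,37), A(d4,34), C(d1,16), D(d1,15)
G→slot 4; E→slot 1; H→slot 2; F skipped; J→slot 3; B skipped; I skipped; A skipped; C skipped; D skipped.
Profit = 82 + 72 + 53 + 89 = 296

296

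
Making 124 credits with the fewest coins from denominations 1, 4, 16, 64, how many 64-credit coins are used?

1

Greedy: take as many of the largest coin as possible, then repeat with the remainder.
124 = 1×64 + 3×16 + 3×4
Count of 64: 1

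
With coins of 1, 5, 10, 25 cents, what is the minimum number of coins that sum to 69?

69 = 2×25 + 1×10 + 1×5 + 4×1
Total coins = 2 + 1 + 1 + 4 = 8

8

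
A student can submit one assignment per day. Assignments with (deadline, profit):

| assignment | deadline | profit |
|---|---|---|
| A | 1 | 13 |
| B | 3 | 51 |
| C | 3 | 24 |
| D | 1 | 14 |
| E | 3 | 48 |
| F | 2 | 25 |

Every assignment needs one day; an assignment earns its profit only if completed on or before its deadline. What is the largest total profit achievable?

124

By profit: B(d3,51), E(d3,48), F(d2,25), C(d3,24), D(d1,14), A(d1,13)
B→slot 3; E→slot 2; F→slot 1; C skipped; D skipped; A skipped.
Profit = 25 + 48 + 51 = 124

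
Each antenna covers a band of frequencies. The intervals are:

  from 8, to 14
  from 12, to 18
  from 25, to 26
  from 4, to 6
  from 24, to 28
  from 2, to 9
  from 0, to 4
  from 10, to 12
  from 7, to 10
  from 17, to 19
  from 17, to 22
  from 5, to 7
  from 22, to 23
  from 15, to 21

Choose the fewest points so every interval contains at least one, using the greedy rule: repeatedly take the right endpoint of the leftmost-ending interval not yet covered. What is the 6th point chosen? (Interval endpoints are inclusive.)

Sort by right endpoint; whenever an interval is uncovered, place a point at its right end.
Sorted: [0,4] [4,6] [5,7] [2,9] [7,10] [10,12] [8,14] [12,18] [17,19] [15,21] [17,22] [22,23] [25,26] [24,28]
{[0,4],[4,6]} hit by 4; {[5,7],[2,9],[7,10]} hit by 7; {[10,12],[8,14],[12,18]} hit by 12; {[17,19],[15,21],[17,22]} hit by 19; {[22,23]} hit by 23; {[25,26],[24,28]} hit by 26.
Points: 4, 7, 12, 19, 23, 26 (6 total).

26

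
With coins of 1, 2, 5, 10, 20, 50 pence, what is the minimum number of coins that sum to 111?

4

Use the largest denomination that fits, subtract, and repeat.
111 − 2×50→11 − 1×10→1 − 1×1→0
Total coins = 2 + 1 + 1 = 4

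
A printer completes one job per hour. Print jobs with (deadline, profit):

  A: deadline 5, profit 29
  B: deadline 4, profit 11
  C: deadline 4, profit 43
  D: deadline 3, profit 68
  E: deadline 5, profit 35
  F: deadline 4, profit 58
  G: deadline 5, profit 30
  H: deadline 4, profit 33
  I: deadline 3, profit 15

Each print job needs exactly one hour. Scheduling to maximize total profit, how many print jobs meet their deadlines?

5

Take jobs in profit order; each goes to the latest open slot no later than its deadline.
By profit: D(d3,68), F(d4,58), C(d4,43), E(d5,35), H(d4,33), G(d5,30), A(d5,29), I(d3,15), B(d4,11)
D→slot 3; F→slot 4; C→slot 2; E→slot 5; H→slot 1; G skipped; A skipped; I skipped; B skipped.
5 of 9 scheduled.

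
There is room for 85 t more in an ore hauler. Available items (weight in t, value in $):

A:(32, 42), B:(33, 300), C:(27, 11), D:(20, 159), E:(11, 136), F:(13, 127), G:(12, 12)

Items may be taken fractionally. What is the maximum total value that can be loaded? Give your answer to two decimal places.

732.50

Sort by value per unit weight and fill in that order.
Ratios (sorted): E 12.36, F 9.77, B 9.09, D 7.95, A 1.31, G 1.00, C 0.41
take E (11 @ 136); take F (13 @ 127); take B (33 @ 300); take D (20 @ 159); take 8/32 of A → 10.50. Capacity used 85/85.
Total value = 732.50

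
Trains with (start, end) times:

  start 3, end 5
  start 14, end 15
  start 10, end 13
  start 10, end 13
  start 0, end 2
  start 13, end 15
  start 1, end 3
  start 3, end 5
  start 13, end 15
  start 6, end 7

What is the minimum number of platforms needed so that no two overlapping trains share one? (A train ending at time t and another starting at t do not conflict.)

3

Events (time:±→running): 0:+→1 1:+→2 2:-→1 3:-→0 3:+→1 3:+→2 5:-→1 5:-→0 6:+→1 7:-→0 10:+→1 10:+→2 13:-→1 13:-→0 13:+→1 13:+→2 14:+→3 … peak 3.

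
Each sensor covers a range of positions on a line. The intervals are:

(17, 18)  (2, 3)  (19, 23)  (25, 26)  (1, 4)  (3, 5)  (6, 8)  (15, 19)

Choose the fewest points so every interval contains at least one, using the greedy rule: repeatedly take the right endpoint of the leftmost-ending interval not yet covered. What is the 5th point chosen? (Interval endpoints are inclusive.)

Sorted: [2,3] [1,4] [3,5] [6,8] [17,18] [15,19] [19,23] [25,26]
{[2,3],[1,4],[3,5]} hit by 3; {[6,8]} hit by 8; {[17,18],[15,19]} hit by 18; {[19,23]} hit by 23; {[25,26]} hit by 26.
Points: 3, 8, 18, 23, 26 (5 total).

26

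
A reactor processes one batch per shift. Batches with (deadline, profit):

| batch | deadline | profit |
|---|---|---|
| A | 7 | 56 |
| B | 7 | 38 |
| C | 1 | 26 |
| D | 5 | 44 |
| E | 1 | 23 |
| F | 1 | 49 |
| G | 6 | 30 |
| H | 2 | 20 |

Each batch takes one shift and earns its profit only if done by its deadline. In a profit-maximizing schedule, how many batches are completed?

Sort by profit descending; place each in the latest free slot ≤ its deadline.
Profit order: A=56 F=49 D=44 B=38 G=30 C=26 E=23 H=20
Assign: A→slot 7, F→slot 1, D→slot 5, B→slot 6, G→slot 4, C skipped, E skipped, H→slot 2.
Slots: [1:F] [2:H] [4:G] [5:D] [6:B] [7:A]
6 of 8 scheduled.

6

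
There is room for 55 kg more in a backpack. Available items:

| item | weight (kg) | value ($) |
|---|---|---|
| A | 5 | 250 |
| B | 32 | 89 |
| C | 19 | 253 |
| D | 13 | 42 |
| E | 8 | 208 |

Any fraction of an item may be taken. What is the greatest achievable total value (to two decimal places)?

780.81

Sort by value per unit weight and fill in that order.
Order: A (250/5=50.00) > E (208/8=26.00) > C (253/19=13.32) > D (42/13=3.23) > B (89/32=2.78)
Fill: take A (5 @ 250) → take E (8 @ 208) → take C (19 @ 253) → take D (13 @ 42) → take 10/32 of B → 27.81; 55/55 used.
Total value = 780.81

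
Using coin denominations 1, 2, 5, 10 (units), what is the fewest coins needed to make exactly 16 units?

16 = 1×10 + 1×5 + 1×1
Total coins = 1 + 1 + 1 = 3

3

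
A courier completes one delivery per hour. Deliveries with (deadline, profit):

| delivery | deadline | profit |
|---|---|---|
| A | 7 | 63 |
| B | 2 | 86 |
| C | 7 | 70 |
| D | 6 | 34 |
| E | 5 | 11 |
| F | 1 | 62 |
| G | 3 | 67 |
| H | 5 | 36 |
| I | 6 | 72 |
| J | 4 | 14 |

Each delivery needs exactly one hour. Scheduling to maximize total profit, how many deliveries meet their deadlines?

Take jobs in profit order; each goes to the latest open slot no later than its deadline.
By profit: B(d2,86), I(d6,72), C(d7,70), G(d3,67), A(d7,63), F(d1,62), H(d5,36), D(d6,34), J(d4,14), E(d5,11)
B→slot 2; I→slot 6; C→slot 7; G→slot 3; A→slot 5; F→slot 1; H→slot 4; D skipped; J skipped; E skipped.
7 of 10 scheduled.

7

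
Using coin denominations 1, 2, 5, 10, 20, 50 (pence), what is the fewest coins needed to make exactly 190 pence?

Greedy: take as many of the largest coin as possible, then repeat with the remainder.
190 = 3×50 + 2×20
Total coins = 3 + 2 = 5

5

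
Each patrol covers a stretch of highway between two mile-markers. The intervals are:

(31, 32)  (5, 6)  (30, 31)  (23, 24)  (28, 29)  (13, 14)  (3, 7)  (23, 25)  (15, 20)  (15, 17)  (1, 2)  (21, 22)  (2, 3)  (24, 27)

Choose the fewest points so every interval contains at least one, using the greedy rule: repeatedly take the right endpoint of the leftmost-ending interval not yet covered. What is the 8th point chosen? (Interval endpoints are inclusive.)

31

Process intervals by earliest right end; each time one isn't hit yet, stab at its right endpoint.
Sorted: [1,2] [2,3] [5,6] [3,7] [13,14] [15,17] [15,20] [21,22] [23,24] [23,25] [24,27] [28,29] [30,31] [31,32]
{[1,2],[2,3]} hit by 2; {[5,6],[3,7]} hit by 6; {[13,14]} hit by 14; {[15,17],[15,20]} hit by 17; {[21,22]} hit by 22; {[23,24],[23,25],[24,27]} hit by 24; {[28,29]} hit by 29; {[30,31],[31,32]} hit by 31.
Points: 2, 6, 14, 17, 22, 24, 29, 31 (8 total).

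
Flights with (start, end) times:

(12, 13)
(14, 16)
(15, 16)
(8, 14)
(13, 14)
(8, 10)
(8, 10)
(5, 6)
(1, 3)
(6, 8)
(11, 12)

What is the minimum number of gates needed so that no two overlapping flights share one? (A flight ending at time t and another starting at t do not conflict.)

3

Count concurrent intervals with a sweep; the peak is the room count.
starts: [1, 5, 6, 8, 8, 8, 11, 12, 13, 14, 15]
ends:   [3, 6, 8, 10, 10, 12, 13, 14, 14, 16, 16]
s1→1 e3→0 s5→1 e6→0 s6→1 e8→0 s8→1 s8→2 s8→3  — peak 3.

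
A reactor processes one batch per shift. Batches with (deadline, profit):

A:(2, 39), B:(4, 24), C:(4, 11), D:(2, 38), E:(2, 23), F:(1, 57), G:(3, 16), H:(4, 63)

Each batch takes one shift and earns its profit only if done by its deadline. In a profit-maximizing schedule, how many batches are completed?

4

Sort by profit descending; place each in the latest free slot ≤ its deadline.
By profit: H(d4,63), F(d1,57), A(d2,39), D(d2,38), B(d4,24), E(d2,23), G(d3,16), C(d4,11)
H→slot 4; F→slot 1; A→slot 2; D skipped; B→slot 3; E skipped; G skipped; C skipped.
4 of 8 scheduled.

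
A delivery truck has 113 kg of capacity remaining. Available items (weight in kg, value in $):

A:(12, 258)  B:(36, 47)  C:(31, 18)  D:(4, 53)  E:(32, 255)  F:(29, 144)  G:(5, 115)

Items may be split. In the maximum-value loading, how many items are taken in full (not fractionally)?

Sort by value per unit weight and fill in that order.
Order: G (115/5=23.00) > A (258/12=21.50) > D (53/4=13.25) > E (255/32=7.97) > F (144/29=4.97) > B (47/36=1.31) > C (18/31=0.58)
Fill: take G (5 @ 115) → take A (12 @ 258) → take D (4 @ 53) → take E (32 @ 255) → take F (29 @ 144) → take 31/36 of B → 40.47; 113/113 used.
5 item(s) taken whole; one partial (take 31/36 of B).

5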